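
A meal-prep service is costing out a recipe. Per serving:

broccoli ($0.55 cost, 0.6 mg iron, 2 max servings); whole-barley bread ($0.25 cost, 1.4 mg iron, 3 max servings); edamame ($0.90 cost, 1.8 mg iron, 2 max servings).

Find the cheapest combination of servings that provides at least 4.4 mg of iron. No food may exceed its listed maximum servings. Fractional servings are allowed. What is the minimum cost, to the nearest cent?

Cost per mg of iron: whole-barley bread $0.1786, edamame $0.5000, broccoli $0.9167.
Take 3 servings of whole-barley bread: +4.2 mg iron for $0.75 (total $0.75, still need 0.2 mg).
Take 0.1111 servings of edamame: +0.2 mg iron for $0.10 (total $0.85, still need 0.0 mg).
Greedy by cheapest-per-mg is optimal for a single linear constraint, so the minimum cost is $0.85.

$0.85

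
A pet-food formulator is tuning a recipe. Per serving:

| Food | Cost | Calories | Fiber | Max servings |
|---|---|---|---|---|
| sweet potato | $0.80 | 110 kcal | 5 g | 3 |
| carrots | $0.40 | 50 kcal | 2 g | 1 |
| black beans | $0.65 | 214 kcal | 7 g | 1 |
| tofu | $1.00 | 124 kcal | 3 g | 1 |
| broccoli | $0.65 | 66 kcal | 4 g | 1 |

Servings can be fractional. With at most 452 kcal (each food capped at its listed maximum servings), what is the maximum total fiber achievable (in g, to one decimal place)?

21.2 g

Fiber per kcal: broccoli 0.06061, sweet potato 0.04545, carrots 0.04, black beans 0.03271, tofu 0.02419.
Take 1 serving of broccoli: uses 66 kcal, +4.0 g fiber (running total 4.0 g).
Take 3 servings of sweet potato: uses 330 kcal, +15.0 g fiber (running total 19.0 g).
Take 1 serving of carrots: uses 50 kcal, +2.0 g fiber (running total 21.0 g).
Take 0.02804 servings of black beans: uses 6 kcal, +0.2 g fiber (running total 21.2 g).
Greedy by best ratio exhausts the calories allowance optimally: 21.2 g.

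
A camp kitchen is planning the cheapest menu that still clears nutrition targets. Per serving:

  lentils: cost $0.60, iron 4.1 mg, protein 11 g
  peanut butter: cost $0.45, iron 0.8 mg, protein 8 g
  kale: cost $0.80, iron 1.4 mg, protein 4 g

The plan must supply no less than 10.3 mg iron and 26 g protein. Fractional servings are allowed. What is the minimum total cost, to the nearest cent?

An LP optimum is at a vertex; with two nutrient constraints at most two foods are used. Check each candidate.
lentils only: max(10.3/4.1, 26/11) = 2.512 servings → $1.51.
peanut butter only: max(10.3/0.8, 26/8) = 12.88 servings → $5.79.
kale only: max(10.3/1.4, 26/4) = 7.357 servings → $5.89.
lentils + peanut butter with both targets exact would need a negative amount; discard.
lentils + kale: the both-tight solution has a negative serving — not a feasible corner.
peanut butter + kale: the both-tight solution has a negative serving — not a feasible corner.
The minimum over all feasible corners is $1.51.

$1.51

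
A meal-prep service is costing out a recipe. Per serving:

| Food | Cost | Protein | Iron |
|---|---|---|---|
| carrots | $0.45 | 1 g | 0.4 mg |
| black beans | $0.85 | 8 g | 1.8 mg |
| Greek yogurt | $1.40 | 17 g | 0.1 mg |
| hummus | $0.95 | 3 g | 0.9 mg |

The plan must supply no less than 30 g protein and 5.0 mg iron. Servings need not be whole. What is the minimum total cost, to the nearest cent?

$3.00

carrots only: max(30/1, 5.0/0.4) = 30 servings → $13.50.
black beans only: max(30/8, 5.0/1.8) = 3.75 servings → $3.19.
Greek yogurt only: max(30/17, 5.0/0.1) = 50 servings → $70.00.
hummus only: max(30/3, 5.0/0.9) = 10 servings → $9.50.
carrots + black beans: the both-tight solution has a negative serving — not a feasible corner.
carrots + Greek yogurt with both tight: 12.24 servings and 1.045 servings → $6.97.
carrots + hummus: the both-tight solution has a negative serving — not a feasible corner.
black beans + Greek yogurt with both tight: 2.752 servings and 0.4698 servings → $3.00.
black beans + hummus: intersection lies outside the first quadrant.
Greek yogurt + hummus with both tight: 0.8 servings and 5.467 servings → $6.31.
The minimum over all feasible corners is $3.00.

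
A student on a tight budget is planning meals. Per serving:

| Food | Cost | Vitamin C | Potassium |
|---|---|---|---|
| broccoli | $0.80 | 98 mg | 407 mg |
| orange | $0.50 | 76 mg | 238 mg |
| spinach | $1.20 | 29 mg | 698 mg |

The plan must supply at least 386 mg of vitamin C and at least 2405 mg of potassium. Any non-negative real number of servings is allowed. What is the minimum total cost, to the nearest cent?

$4.49

Two binding constraints pin down two serving amounts, so the optimal mix uses at most two foods. The candidates are each food alone (scaled to the tighter of vitamin C/potassium) and each pair with both constraints tight.
broccoli only: max(386/98, 2405/407) = 5.909 servings → $4.73.
orange only: max(386/76, 2405/238) = 10.11 servings → $5.05.
spinach only: max(386/29, 2405/698) = 13.31 servings → $15.97.
broccoli + orange with both targets exact would need a negative amount; discard.
broccoli + spinach with both tight: 3.528 servings and 1.388 servings → $4.49.
orange + spinach with both tight: 4.327 servings and 1.97 servings → $4.53.
The minimum over all feasible corners is $4.49.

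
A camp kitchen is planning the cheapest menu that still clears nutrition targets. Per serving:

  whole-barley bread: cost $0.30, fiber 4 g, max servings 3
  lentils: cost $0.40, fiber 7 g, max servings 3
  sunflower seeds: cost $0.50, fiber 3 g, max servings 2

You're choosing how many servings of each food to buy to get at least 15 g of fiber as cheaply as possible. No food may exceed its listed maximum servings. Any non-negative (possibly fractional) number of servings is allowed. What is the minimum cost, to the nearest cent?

$0.86

Cost per g of fiber: lentils $0.0571, whole-barley bread $0.0750, sunflower seeds $0.1667.
Take 2.143 servings of lentils: +15.0 g fiber for $0.86 (total $0.86, still need 0.0 g).
Filling from the cheapest source first is optimal under one linear minimum: $0.86.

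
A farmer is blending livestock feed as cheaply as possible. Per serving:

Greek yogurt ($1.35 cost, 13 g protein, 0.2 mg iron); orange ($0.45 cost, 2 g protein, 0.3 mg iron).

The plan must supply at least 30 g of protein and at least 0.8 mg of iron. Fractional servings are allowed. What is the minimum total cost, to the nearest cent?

Two binding constraints pin down two serving amounts, so the optimal mix uses at most two foods. The candidates are each food alone (scaled to the tighter of protein/iron) and each pair with both constraints tight.
Greek yogurt only: max(30/13, 0.8/0.2) = 4 servings → $5.40.
orange only: max(30/2, 0.8/0.3) = 15 servings → $6.75.
Greek yogurt + orange with both tight: 2.114 servings and 1.257 servings → $3.42.
The minimum over all feasible corners is $3.42.

$3.42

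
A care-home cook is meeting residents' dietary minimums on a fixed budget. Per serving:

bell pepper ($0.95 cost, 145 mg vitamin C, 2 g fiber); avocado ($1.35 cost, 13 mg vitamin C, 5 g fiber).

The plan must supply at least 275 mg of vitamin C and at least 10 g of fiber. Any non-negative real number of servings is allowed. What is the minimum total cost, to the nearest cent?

$3.43

Compare the cost at each extreme point of the feasible region.
bell pepper only: max(275/145, 10/2) = 5 servings → $4.75.
avocado only: max(275/13, 10/5) = 21.15 servings → $28.56.
bell pepper + avocado with both tight: 1.781 servings and 1.288 servings → $3.43.
The minimum over all feasible corners is $3.43.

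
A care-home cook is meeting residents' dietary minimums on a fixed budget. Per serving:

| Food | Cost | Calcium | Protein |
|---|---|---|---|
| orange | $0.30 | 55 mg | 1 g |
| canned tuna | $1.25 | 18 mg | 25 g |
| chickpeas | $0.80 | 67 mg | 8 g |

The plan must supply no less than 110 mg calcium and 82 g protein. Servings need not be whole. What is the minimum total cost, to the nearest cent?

$4.33

The cheapest plan sits at a corner of the feasible region — with two constraints it uses at most two foods.
orange only: max(110/55, 82/1) = 82 servings → $24.60.
canned tuna only: max(110/18, 82/25) = 6.111 servings → $7.64.
chickpeas only: max(110/67, 82/8) = 10.25 servings → $8.20.
orange + canned tuna with both tight: 0.9388 servings and 3.242 servings → $4.33.
orange + chickpeas with both targets exact would need a negative amount; discard.
canned tuna + chickpeas with both tight: 3.014 servings and 0.8321 servings → $4.43.
The minimum over all feasible corners is $4.33.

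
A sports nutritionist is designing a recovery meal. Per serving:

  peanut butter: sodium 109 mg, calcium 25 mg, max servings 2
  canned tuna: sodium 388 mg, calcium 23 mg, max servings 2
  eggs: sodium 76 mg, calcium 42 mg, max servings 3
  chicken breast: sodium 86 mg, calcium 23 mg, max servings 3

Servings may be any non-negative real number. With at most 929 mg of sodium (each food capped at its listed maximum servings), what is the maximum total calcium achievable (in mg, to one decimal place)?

Calcium per mg sodium: eggs 0.5526, chicken breast 0.2674, peanut butter 0.2294, canned tuna 0.05928.
Take 3 servings of eggs: uses 228 mg sodium, +126.0 mg calcium (running total 126.0 mg).
Take 3 servings of chicken breast: uses 258 mg sodium, +69.0 mg calcium (running total 195.0 mg).
Take 2 servings of peanut butter: uses 218 mg sodium, +50.0 mg calcium (running total 245.0 mg).
Take 0.5799 servings of canned tuna: uses 225 mg sodium, +13.3 mg calcium (running total 258.3 mg).
Filling greedily by calcium-per-mg sodium is optimal for one linear limit, giving 258.3 mg.

258.3 mg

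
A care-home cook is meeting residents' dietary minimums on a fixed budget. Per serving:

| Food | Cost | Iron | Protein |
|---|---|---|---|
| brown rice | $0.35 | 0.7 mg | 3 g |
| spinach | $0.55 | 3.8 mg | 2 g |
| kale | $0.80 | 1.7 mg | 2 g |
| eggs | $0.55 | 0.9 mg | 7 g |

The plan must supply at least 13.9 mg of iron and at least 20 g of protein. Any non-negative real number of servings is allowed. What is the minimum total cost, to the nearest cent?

$2.83

For a min-cost LP with two ≥-constraints, a basic feasible solution has at most two positive variables.
brown rice only: max(13.9/0.7, 20/3) = 19.86 servings → $6.95.
spinach only: max(13.9/3.8, 20/2) = 10 servings → $5.50.
kale only: max(13.9/1.7, 20/2) = 10 servings → $8.00.
eggs only: max(13.9/0.9, 20/7) = 15.44 servings → $8.49.
brown rice + spinach with both tight: 4.82 servings and 2.77 servings → $3.21.
brown rice + kale with both tight: 1.676 servings and 7.486 servings → $6.58.
brown rice + eggs: intersection lies outside the first quadrant.
spinach + kale: the both-tight solution has a negative serving — not a feasible corner.
spinach + eggs with both tight: 3.198 servings and 1.944 servings → $2.83.
kale + eggs with both tight: 7.851 servings and 0.6139 servings → $6.62.
Cheapest feasible corner: $2.83.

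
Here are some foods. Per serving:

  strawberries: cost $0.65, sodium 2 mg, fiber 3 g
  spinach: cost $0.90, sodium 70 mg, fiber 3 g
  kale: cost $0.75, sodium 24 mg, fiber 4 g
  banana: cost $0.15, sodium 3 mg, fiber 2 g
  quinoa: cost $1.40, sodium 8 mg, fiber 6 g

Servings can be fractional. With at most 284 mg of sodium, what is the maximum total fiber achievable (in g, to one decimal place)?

426.0 g

Fiber per mg sodium: strawberries 1.5, quinoa 0.75, banana 0.6667, kale 0.1667, spinach 0.04286.
With no serving limits, spend the whole sodium allowance on strawberries: 284 mg / 2 mg × 3 g = 426.0 g.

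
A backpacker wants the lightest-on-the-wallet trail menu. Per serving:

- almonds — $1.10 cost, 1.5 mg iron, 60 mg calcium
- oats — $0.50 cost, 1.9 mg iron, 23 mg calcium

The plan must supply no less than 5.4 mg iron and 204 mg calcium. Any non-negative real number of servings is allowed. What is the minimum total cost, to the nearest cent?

$3.76

Minimising a linear cost over {iron ≥ 5.4, calcium ≥ 204, servings ≥ 0} — the optimum is at a vertex, using one or two foods.
almonds only: max(5.4/1.5, 204/60) = 3.6 servings → $3.96.
oats only: max(5.4/1.9, 204/23) = 8.87 servings → $4.43.
almonds + oats with both tight: 3.313 servings and 0.2264 servings → $3.76.
Cheapest feasible corner: $3.76.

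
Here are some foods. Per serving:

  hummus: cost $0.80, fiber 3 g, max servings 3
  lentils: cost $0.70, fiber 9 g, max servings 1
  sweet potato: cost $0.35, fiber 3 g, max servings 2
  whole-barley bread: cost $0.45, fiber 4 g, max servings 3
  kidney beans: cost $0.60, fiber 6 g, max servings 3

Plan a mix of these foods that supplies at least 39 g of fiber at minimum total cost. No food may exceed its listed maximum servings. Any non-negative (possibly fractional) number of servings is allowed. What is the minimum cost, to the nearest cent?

$3.85

Cost per g of fiber: lentils $0.0778, kidney beans $0.1000, whole-barley bread $0.1125, sweet potato $0.1167, hummus $0.2667.
Take 1 serving of lentils: +9.0 g fiber for $0.70 (total $0.70, still need 30.0 g).
Take 3 servings of kidney beans: +18.0 g fiber for $1.80 (total $2.50, still need 12.0 g).
Take 3 servings of whole-barley bread: +12.0 g fiber for $1.35 (total $3.85, still need 0.0 g).
Greedy by cheapest-per-g is optimal for a single linear constraint, so the minimum cost is $3.85.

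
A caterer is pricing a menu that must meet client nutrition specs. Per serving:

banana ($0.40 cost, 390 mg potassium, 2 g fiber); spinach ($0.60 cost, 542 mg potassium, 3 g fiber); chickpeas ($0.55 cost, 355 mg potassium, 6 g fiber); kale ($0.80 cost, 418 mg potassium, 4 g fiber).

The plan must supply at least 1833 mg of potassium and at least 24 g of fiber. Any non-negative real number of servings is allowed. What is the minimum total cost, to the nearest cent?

$2.53

The cheapest plan sits at a corner of the feasible region — with two constraints it uses at most two foods.
banana only: max(1833/390, 24/2) = 12 servings → $4.80.
spinach only: max(1833/542, 24/3) = 8 servings → $4.80.
chickpeas only: max(1833/355, 24/6) = 5.163 servings → $2.84.
kale only: max(1833/418, 24/4) = 6 servings → $4.80.
banana + spinach: the both-tight solution has a negative serving — not a feasible corner.
banana + chickpeas with both tight: 1.52 servings and 3.493 servings → $2.53.
banana + kale: the both-tight solution has a negative serving — not a feasible corner.
spinach + chickpeas with both tight: 1.133 servings and 3.433 servings → $2.57.
spinach + kale: the both-tight solution has a negative serving — not a feasible corner.
chickpeas + kale with both tight: 2.482 servings and 2.278 servings → $3.19.
So the least-cost plan costs $2.53.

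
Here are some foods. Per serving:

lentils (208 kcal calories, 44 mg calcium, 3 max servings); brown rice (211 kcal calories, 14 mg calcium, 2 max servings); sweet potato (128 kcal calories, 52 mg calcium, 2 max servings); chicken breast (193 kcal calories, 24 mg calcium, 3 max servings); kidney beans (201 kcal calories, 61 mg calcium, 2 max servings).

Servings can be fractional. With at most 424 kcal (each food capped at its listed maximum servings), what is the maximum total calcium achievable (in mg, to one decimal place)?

155.0 mg

Calcium per kcal: sweet potato 0.4062, kidney beans 0.3035, lentils 0.2115, chicken breast 0.1244, brown rice 0.06635.
Take 2 servings of sweet potato: uses 256 kcal, +104.0 mg calcium (running total 104.0 mg).
Take 0.8358 servings of kidney beans: uses 168 kcal, +51.0 mg calcium (running total 155.0 mg).
Greedy by best ratio exhausts the calories allowance optimally: 155.0 mg.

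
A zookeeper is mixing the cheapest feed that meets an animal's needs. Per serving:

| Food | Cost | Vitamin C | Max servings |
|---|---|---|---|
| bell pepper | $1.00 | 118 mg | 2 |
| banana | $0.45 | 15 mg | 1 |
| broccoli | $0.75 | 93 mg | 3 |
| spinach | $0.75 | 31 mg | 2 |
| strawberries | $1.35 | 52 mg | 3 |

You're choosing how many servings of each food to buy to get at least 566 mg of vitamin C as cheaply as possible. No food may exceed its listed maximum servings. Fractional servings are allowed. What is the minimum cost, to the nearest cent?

Cost per mg of vitamin C: broccoli $0.0081, bell pepper $0.0085, spinach $0.0242, strawberries $0.0260, banana $0.0300.
Take 3 servings of broccoli: +279.0 mg vitamin C for $2.25 (total $2.25, still need 287.0 mg).
Take 2 servings of bell pepper: +236.0 mg vitamin C for $2.00 (total $4.25, still need 51.0 mg).
Take 1.645 servings of spinach: +51.0 mg vitamin C for $1.23 (total $5.48, still need 0.0 mg).
Filling from the cheapest source first is optimal under one linear minimum: $5.48.

$5.48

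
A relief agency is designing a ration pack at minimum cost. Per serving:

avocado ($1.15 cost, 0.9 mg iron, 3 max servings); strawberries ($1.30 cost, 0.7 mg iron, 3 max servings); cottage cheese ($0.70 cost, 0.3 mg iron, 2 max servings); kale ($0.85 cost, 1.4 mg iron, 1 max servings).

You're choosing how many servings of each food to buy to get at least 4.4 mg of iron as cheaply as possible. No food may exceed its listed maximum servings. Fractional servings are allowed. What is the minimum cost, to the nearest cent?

$4.86

Cost per mg of iron: kale $0.6071, avocado $1.2778, strawberries $1.8571, cottage cheese $2.3333.
Take 1 serving of kale: +1.4 mg iron for $0.85 (total $0.85, still need 3.0 mg).
Take 3 servings of avocado: +2.7 mg iron for $3.45 (total $4.30, still need 0.3 mg).
Take 0.4286 servings of strawberries: +0.3 mg iron for $0.56 (total $4.86, still need 0.0 mg).
Greedy by cheapest-per-mg is optimal for a single linear constraint, so the minimum cost is $4.86.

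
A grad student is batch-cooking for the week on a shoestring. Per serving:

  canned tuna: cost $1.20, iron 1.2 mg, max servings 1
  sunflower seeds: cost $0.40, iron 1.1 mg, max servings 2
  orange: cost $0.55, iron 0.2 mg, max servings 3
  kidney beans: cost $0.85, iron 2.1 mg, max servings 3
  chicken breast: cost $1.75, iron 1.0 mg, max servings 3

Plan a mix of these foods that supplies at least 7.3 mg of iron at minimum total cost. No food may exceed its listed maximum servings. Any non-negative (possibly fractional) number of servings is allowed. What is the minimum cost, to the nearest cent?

Cost per mg of iron: sunflower seeds $0.3636, kidney beans $0.4048, canned tuna $1.0000, chicken breast $1.7500, orange $2.7500.
Take 2 servings of sunflower seeds: +2.2 mg iron for $0.80 (total $0.80, still need 5.1 mg).
Take 2.429 servings of kidney beans: +5.1 mg iron for $2.06 (total $2.86, still need 0.0 mg).
Greedy by cheapest-per-mg is optimal for a single linear constraint, so the minimum cost is $2.86.

$2.86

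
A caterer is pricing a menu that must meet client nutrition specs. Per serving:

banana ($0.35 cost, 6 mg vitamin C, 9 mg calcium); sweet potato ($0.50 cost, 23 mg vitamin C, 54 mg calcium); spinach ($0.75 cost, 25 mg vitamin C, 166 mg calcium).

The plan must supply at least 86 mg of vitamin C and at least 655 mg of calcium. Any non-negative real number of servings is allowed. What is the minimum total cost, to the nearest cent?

An LP optimum is at a vertex; with two nutrient constraints at most two foods are used. Check each candidate.
banana only: max(86/6, 655/9) = 72.78 servings → $25.47.
sweet potato only: max(86/23, 655/54) = 12.13 servings → $6.06.
spinach only: max(86/25, 655/166) = 3.946 servings → $2.96.
banana + sweet potato: the both-tight solution has a negative serving — not a feasible corner.
banana + spinach: intersection lies outside the first quadrant.
sweet potato + spinach: the both-tight solution has a negative serving — not a feasible corner.
The minimum over all feasible corners is $2.96.

$2.96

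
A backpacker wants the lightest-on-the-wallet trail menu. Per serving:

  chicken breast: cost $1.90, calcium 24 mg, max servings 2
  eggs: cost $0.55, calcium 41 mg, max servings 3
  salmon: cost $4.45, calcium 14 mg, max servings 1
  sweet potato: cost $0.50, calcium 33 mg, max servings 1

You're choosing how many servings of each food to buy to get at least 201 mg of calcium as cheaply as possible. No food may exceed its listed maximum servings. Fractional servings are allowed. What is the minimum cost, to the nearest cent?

Cost per mg of calcium: eggs $0.0134, sweet potato $0.0152, chicken breast $0.0792, salmon $0.3179.
Take 3 servings of eggs: +123.0 mg calcium for $1.65 (total $1.65, still need 78.0 mg).
Take 1 serving of sweet potato: +33.0 mg calcium for $0.50 (total $2.15, still need 45.0 mg).
Take 1.875 servings of chicken breast: +45.0 mg calcium for $3.56 (total $5.71, still need 0.0 mg).
Filling from the cheapest source first is optimal under one linear minimum: $5.71.

$5.71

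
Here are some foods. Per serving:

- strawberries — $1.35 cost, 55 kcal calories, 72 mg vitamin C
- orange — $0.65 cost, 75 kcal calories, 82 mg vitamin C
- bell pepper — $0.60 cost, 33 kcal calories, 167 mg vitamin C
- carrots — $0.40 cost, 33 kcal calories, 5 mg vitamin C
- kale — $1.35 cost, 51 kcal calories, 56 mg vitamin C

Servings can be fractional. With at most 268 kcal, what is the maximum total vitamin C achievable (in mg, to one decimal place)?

Vitamin C per kcal: bell pepper 5.061, strawberries 1.309, kale 1.098, orange 1.093, carrots 0.1515.
With no serving limits, spend the whole calories allowance on bell pepper: 268 kcal / 33 kcal × 167 mg = 1356.2 mg.

1356.2 mg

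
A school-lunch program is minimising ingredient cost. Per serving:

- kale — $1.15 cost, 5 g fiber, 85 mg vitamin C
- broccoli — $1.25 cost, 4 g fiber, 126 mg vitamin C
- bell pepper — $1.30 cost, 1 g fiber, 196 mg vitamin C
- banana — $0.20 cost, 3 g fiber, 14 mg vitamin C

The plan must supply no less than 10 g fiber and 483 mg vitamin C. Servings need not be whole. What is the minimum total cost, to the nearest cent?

$3.48

At the optimum either one food covers both requirements or two foods hit both targets exactly; no other combination can be cheaper.
kale only: max(10/5, 483/85) = 5.682 servings → $6.53.
broccoli only: max(10/4, 483/126) = 3.833 servings → $4.79.
bell pepper only: max(10/1, 483/196) = 10 servings → $13.00.
banana only: max(10/3, 483/14) = 34.5 servings → $6.90.
kale + broccoli with both targets exact would need a negative amount; discard.
kale + bell pepper with both tight: 1.65 servings and 1.749 servings → $4.17.
kale + banana: the both-tight solution has a negative serving — not a feasible corner.
broccoli + bell pepper with both tight: 2.245 servings and 1.021 servings → $4.13.
broccoli + banana: intersection lies outside the first quadrant.
bell pepper + banana with both tight: 2.28 servings and 2.573 servings → $3.48.
Cheapest feasible corner: $3.48.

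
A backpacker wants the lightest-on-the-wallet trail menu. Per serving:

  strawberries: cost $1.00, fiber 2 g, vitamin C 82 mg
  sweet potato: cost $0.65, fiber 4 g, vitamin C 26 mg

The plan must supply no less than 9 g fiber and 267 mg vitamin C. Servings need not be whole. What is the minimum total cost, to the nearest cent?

$3.50

Two binding constraints pin down two serving amounts, so the optimal mix uses at most two foods. The candidates are each food alone (scaled to the tighter of fiber/vitamin C) and each pair with both constraints tight.
strawberries only: max(9/2, 267/82) = 4.5 servings → $4.50.
sweet potato only: max(9/4, 267/26) = 10.27 servings → $6.67.
strawberries + sweet potato with both tight: 3.022 servings and 0.7391 servings → $3.50.
So the least-cost plan costs $3.50.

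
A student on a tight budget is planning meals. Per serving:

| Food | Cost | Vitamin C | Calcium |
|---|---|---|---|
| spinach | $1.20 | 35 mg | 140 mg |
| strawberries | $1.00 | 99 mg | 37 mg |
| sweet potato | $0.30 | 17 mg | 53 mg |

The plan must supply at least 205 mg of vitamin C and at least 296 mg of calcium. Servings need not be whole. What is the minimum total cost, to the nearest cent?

$2.67

Two binding constraints pin down two serving amounts, so the optimal mix uses at most two foods. The candidates are each food alone (scaled to the tighter of vitamin C/calcium) and each pair with both constraints tight.
spinach only: max(205/35, 296/140) = 5.857 servings → $7.03.
strawberries only: max(205/99, 296/37) = 8 servings → $8.00.
sweet potato only: max(205/17, 296/53) = 12.06 servings → $3.62.
spinach + strawberries with both tight: 1.729 servings and 1.46 servings → $3.53.
spinach + sweet potato: intersection lies outside the first quadrant.
strawberries + sweet potato with both tight: 1.263 servings and 4.703 servings → $2.67.
The minimum over all feasible corners is $2.67.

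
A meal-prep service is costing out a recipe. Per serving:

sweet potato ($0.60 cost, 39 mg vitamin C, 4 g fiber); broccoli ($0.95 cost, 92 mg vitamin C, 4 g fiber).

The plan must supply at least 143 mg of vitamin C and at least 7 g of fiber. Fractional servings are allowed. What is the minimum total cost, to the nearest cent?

$1.54

For a min-cost LP with two ≥-constraints, a basic feasible solution has at most two positive variables.
sweet potato only: max(143/39, 7/4) = 3.667 servings → $2.20.
broccoli only: max(143/92, 7/4) = 1.75 servings → $1.66.
sweet potato + broccoli with both tight: 0.3396 servings and 1.41 servings → $1.54.
The minimum over all feasible corners is $1.54.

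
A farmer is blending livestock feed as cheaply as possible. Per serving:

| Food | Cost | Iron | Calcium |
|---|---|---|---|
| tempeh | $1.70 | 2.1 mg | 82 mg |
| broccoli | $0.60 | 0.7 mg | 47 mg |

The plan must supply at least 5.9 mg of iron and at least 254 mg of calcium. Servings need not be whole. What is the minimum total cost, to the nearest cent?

This is a tiny linear program; its minimum lies at a vertex of the feasible set. List the vertices and price them.
tempeh only: max(5.9/2.1, 254/82) = 3.098 servings → $5.27.
broccoli only: max(5.9/0.7, 254/47) = 8.429 servings → $5.06.
tempeh + broccoli with both tight: 2.409 servings and 1.201 servings → $4.82.
Cheapest feasible corner: $4.82.

$4.82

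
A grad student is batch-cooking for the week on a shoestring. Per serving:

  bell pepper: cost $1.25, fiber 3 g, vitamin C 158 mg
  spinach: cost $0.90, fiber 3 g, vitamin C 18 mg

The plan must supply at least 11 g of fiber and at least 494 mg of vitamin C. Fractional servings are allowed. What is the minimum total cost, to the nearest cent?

For a min-cost LP with two ≥-constraints, a basic feasible solution has at most two positive variables.
bell pepper only: max(11/3, 494/158) = 3.667 servings → $4.58.
spinach only: max(11/3, 494/18) = 27.44 servings → $24.70.
bell pepper + spinach with both tight: 3.057 servings and 0.6095 servings → $4.37.
Cheapest feasible corner: $4.37.

$4.37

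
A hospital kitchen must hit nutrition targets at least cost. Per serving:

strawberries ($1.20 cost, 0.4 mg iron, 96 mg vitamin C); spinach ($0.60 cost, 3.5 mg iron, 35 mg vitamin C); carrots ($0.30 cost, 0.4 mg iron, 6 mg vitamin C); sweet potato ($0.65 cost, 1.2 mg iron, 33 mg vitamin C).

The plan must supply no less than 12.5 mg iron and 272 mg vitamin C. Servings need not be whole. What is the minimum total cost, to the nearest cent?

The cheapest plan sits at a corner of the feasible region — with two constraints it uses at most two foods.
strawberries only: max(12.5/0.4, 272/96) = 31.25 servings → $37.50.
spinach only: max(12.5/3.5, 272/35) = 7.771 servings → $4.66.
carrots only: max(12.5/0.4, 272/6) = 45.33 servings → $13.60.
sweet potato only: max(12.5/1.2, 272/33) = 10.42 servings → $6.77.
strawberries + spinach with both tight: 1.598 servings and 3.389 servings → $3.95.
strawberries + carrots with both tight: 0.9389 servings and 30.31 servings → $10.22.
strawberries + sweet potato: the both-tight solution has a negative serving — not a feasible corner.
spinach + carrots: the both-tight solution has a negative serving — not a feasible corner.
spinach + sweet potato with both tight: 1.171 servings and 7 servings → $5.25.
carrots + sweet potato with both tight: 14.35 servings and 5.633 servings → $7.97.
Cheapest feasible corner: $3.95.

$3.95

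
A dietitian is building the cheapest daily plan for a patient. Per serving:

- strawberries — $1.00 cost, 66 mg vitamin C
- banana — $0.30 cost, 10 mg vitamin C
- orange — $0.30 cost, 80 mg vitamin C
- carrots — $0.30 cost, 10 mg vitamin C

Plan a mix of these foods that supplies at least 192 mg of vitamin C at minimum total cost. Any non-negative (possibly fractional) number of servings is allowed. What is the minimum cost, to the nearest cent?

Cost per mg of vitamin C: orange $0.0037, strawberries $0.0152, banana $0.0300, carrots $0.0300.
With no serving limits, use only orange: 192 mg / 80 mg = 2.4 servings × $0.30 = $0.72.

$0.72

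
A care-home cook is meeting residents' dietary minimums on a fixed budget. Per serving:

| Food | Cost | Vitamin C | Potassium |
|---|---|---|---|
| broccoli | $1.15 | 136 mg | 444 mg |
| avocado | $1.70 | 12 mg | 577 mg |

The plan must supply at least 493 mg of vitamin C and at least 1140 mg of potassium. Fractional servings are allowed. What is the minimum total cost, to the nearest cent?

$4.17

Check every corner: each single food scaled to meet both minima, and each pair solved so both constraints bind.
broccoli only: max(493/136, 1140/444) = 3.625 servings → $4.17.
avocado only: max(493/12, 1140/577) = 41.08 servings → $69.84.
broccoli + avocado with both targets exact would need a negative amount; discard.
The minimum over all feasible corners is $4.17.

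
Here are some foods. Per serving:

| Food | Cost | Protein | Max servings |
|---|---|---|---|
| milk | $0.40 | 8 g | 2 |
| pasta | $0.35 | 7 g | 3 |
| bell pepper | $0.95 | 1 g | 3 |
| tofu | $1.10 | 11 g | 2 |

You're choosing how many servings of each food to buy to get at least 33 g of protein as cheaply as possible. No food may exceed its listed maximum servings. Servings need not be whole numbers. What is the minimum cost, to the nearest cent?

Cost per g of protein: milk $0.0500, pasta $0.0500, tofu $0.1000, bell pepper $0.9500.
Take 2 servings of milk: +16.0 g protein for $0.80 (total $0.80, still need 17.0 g).
Take 2.429 servings of pasta: +17.0 g protein for $0.85 (total $1.65, still need 0.0 g).
Filling from the cheapest source first is optimal under one linear minimum: $1.65.

$1.65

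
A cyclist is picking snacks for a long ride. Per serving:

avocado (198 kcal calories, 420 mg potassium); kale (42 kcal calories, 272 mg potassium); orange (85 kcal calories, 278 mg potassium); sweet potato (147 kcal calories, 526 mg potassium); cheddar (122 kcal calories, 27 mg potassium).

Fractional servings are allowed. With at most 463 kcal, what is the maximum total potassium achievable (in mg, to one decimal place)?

2998.5 mg

Potassium per kcal: kale 6.476, sweet potato 3.578, orange 3.271, avocado 2.121, cheddar 0.2213.
With no serving limits, spend the whole calories allowance on kale: 463 kcal / 42 kcal × 272 mg = 2998.5 mg.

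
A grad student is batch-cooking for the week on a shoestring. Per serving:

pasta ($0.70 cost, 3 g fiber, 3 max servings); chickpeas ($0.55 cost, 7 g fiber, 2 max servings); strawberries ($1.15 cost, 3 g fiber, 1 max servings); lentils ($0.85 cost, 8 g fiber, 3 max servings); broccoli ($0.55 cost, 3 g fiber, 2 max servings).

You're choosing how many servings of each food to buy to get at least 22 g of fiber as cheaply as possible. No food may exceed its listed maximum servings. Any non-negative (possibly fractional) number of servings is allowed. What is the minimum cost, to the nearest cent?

Cost per g of fiber: chickpeas $0.0786, lentils $0.1062, broccoli $0.1833, pasta $0.2333, strawberries $0.3833.
Take 2 servings of chickpeas: +14.0 g fiber for $1.10 (total $1.10, still need 8.0 g).
Take 1 serving of lentils: +8.0 g fiber for $0.85 (total $1.95, still need 0.0 g).
Greedy by cheapest-per-g is optimal for a single linear constraint, so the minimum cost is $1.95.

$1.95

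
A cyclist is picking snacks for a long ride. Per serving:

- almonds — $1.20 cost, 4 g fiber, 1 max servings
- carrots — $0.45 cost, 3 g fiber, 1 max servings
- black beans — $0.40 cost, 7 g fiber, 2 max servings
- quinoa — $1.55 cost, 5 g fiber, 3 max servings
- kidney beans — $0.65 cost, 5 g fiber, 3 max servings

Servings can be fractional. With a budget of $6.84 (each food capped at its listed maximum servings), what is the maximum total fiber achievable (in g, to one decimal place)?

Fiber per dollar: black beans 17.5, kidney beans 7.692, carrots 6.667, almonds 3.333, quinoa 3.226.
Take 2 servings of black beans: spends $0.80, +14.0 g fiber (running total 14.0 g).
Take 3 servings of kidney beans: spends $1.95, +15.0 g fiber (running total 29.0 g).
Take 1 serving of carrots: spends $0.45, +3.0 g fiber (running total 32.0 g).
Take 1 serving of almonds: spends $1.20, +4.0 g fiber (running total 36.0 g).
Take 1.574 servings of quinoa: spends $2.44, +7.9 g fiber (running total 43.9 g).
Filling greedily by fiber-per-dollar is optimal for one linear limit, giving 43.9 g.

43.9 g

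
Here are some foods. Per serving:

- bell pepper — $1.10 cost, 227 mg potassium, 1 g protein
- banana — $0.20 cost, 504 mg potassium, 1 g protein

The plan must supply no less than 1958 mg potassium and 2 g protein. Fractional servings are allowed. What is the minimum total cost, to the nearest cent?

The cheapest plan sits at a corner of the feasible region — with two constraints it uses at most two foods.
bell pepper only: max(1958/227, 2/1) = 8.626 servings → $9.49.
banana only: max(1958/504, 2/1) = 3.885 servings → $0.78.
bell pepper + banana: the both-tight solution has a negative serving — not a feasible corner.
The minimum over all feasible corners is $0.78.

$0.78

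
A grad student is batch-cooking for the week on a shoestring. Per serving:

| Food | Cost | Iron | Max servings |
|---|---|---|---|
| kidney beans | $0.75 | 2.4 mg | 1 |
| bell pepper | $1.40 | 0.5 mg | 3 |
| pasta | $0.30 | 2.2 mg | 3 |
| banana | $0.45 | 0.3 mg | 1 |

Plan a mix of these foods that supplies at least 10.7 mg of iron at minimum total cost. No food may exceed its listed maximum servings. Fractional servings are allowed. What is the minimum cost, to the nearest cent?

$6.02

Cost per mg of iron: pasta $0.1364, kidney beans $0.3125, banana $1.5000, bell pepper $2.8000.
Take 3 servings of pasta: +6.6 mg iron for $0.90 (total $0.90, still need 4.1 mg).
Take 1 serving of kidney beans: +2.4 mg iron for $0.75 (total $1.65, still need 1.7 mg).
Take 1 serving of banana: +0.3 mg iron for $0.45 (total $2.10, still need 1.4 mg).
Take 2.8 servings of bell pepper: +1.4 mg iron for $3.92 (total $6.02, still need 0.0 mg).
Filling from the cheapest source first is optimal under one linear minimum: $6.02.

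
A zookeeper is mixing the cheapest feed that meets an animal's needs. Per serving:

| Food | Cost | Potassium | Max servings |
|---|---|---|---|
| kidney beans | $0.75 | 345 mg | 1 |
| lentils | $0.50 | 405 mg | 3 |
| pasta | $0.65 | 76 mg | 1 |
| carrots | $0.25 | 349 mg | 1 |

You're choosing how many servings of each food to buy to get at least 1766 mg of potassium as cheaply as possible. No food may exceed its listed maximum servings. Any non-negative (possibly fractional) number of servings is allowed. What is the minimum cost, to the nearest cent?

$2.19

Cost per mg of potassium: carrots $0.0007, lentils $0.0012, kidney beans $0.0022, pasta $0.0086.
Take 1 serving of carrots: +349.0 mg potassium for $0.25 (total $0.25, still need 1417.0 mg).
Take 3 servings of lentils: +1215.0 mg potassium for $1.50 (total $1.75, still need 202.0 mg).
Take 0.5855 servings of kidney beans: +202.0 mg potassium for $0.44 (total $2.19, still need 0.0 mg).
Greedy by cheapest-per-mg is optimal for a single linear constraint, so the minimum cost is $2.19.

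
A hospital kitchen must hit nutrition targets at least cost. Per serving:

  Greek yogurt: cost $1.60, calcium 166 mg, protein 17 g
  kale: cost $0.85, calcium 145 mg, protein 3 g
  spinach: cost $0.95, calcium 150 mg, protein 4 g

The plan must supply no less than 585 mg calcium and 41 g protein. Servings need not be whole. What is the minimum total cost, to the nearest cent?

At the optimum either one food covers both requirements or two foods hit both targets exactly; no other combination can be cheaper.
Greek yogurt only: max(585/166, 41/17) = 3.524 servings → $5.64.
kale only: max(585/145, 41/3) = 13.67 servings → $11.62.
spinach only: max(585/150, 41/4) = 10.25 servings → $9.74.
Greek yogurt + kale with both tight: 2.13 servings and 1.596 servings → $4.76.
Greek yogurt + spinach with both tight: 2.02 servings and 1.664 servings → $4.81.
kale + spinach with both targets exact would need a negative amount; discard.
The minimum over all feasible corners is $4.76.

$4.76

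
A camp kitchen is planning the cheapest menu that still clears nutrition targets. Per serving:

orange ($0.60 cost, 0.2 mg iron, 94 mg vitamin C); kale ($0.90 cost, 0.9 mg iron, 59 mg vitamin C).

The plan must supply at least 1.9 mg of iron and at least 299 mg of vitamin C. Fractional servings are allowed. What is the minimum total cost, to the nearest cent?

$2.76

Check every corner: each single food scaled to meet both minima, and each pair solved so both constraints bind.
orange only: max(1.9/0.2, 299/94) = 9.5 servings → $5.70.
kale only: max(1.9/0.9, 299/59) = 5.068 servings → $4.56.
orange + kale with both tight: 2.157 servings and 1.632 servings → $2.76.
The minimum over all feasible corners is $2.76.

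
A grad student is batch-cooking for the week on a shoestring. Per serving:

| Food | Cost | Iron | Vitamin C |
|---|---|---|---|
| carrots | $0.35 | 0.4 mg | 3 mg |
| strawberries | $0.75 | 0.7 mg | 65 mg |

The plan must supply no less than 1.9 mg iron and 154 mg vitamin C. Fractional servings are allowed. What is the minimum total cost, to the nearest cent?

With two linear requirements the optimum uses one or two foods; enumerate the corners.
carrots only: max(1.9/0.4, 154/3) = 51.33 servings → $17.97.
strawberries only: max(1.9/0.7, 154/65) = 2.714 servings → $2.04.
carrots + strawberries with both tight: 0.6569 servings and 2.339 servings → $1.98.
The minimum over all feasible corners is $1.98.

$1.98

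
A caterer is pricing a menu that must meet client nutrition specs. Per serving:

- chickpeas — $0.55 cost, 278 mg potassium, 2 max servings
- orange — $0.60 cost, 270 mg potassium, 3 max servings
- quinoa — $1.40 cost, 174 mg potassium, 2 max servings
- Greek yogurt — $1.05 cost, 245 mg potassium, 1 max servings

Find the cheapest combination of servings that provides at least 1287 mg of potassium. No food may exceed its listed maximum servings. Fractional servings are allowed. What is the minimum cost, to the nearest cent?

Cost per mg of potassium: chickpeas $0.0020, orange $0.0022, Greek yogurt $0.0043, quinoa $0.0080.
Take 2 servings of chickpeas: +556.0 mg potassium for $1.10 (total $1.10, still need 731.0 mg).
Take 2.707 servings of orange: +731.0 mg potassium for $1.62 (total $2.72, still need 0.0 mg).
Filling from the cheapest source first is optimal under one linear minimum: $2.72.

$2.72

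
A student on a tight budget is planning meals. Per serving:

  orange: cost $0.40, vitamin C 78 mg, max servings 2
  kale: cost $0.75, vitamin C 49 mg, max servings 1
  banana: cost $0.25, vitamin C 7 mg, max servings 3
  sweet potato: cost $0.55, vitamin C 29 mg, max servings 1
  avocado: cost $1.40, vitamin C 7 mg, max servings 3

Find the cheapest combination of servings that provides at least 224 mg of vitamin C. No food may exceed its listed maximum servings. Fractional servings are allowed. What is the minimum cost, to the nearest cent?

$1.91

Cost per mg of vitamin C: orange $0.0051, kale $0.0153, sweet potato $0.0190, banana $0.0357, avocado $0.2000.
Take 2 servings of orange: +156.0 mg vitamin C for $0.80 (total $0.80, still need 68.0 mg).
Take 1 serving of kale: +49.0 mg vitamin C for $0.75 (total $1.55, still need 19.0 mg).
Take 0.6552 servings of sweet potato: +19.0 mg vitamin C for $0.36 (total $1.91, still need 0.0 mg).
Greedy by cheapest-per-mg is optimal for a single linear constraint, so the minimum cost is $1.91.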